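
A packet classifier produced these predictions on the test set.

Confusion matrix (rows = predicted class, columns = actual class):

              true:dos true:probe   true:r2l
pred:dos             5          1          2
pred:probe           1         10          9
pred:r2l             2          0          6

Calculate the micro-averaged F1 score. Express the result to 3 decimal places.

0.583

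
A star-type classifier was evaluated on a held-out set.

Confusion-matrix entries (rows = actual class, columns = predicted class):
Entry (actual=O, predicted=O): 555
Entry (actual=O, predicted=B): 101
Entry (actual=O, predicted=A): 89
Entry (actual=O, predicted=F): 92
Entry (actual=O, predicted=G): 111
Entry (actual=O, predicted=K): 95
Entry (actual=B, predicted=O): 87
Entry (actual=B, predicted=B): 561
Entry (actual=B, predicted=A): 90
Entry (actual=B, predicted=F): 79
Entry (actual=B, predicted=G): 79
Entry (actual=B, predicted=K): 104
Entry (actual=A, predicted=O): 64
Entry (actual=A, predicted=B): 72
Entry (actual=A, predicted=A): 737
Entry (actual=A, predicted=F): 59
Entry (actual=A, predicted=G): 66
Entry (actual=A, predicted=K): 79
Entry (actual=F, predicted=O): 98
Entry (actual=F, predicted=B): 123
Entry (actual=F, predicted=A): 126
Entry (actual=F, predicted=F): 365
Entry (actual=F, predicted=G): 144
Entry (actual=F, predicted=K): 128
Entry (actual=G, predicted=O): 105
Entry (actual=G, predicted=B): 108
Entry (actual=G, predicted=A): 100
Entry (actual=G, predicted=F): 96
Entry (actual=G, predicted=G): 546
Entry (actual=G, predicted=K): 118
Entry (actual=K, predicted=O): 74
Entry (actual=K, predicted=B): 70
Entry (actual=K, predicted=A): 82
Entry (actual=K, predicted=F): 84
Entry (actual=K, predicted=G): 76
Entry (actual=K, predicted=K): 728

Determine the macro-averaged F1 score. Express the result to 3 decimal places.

0.549

Per-class F1 score (2·TP/(2·TP+FP+FN)):
  O: TP=555, FP=87+64+98+105+74=428, FN=101+89+92+111+95=488 → 1110/2026 = 0.5479
  B: TP=561, FP=101+72+123+108+70=474, FN=87+90+79+79+104=439 → 1122/2035 = 0.5514
  A: TP=737, FP=89+90+126+100+82=487, FN=64+72+59+66+79=340 → 1474/2301 = 0.6406
  F: TP=365, FP=92+79+59+96+84=410, FN=98+123+126+144+128=619 → 730/1759 = 0.4150
  G: TP=546, FP=111+79+66+144+76=476, FN=105+108+100+96+118=527 → 1092/2095 = 0.5212
  K: TP=728, FP=95+104+79+128+118=524, FN=74+70+82+84+76=386 → 1456/2366 = 0.6154
Macro-F1 score = mean = (0.5479 + 0.5514 + 0.6406 + 0.4150 + 0.5212 + 0.6154) / 6 = 0.549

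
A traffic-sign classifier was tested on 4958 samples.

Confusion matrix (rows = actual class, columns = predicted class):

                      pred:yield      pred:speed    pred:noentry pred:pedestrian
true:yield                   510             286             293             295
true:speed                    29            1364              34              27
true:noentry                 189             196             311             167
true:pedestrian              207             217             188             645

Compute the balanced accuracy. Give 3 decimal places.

Balanced accuracy = mean of per-class recall.
  yield: recall = 510/1384 = 0.3685
  speed: recall = 1364/1454 = 0.9381
  noentry: recall = 311/863 = 0.3604
  pedestrian: recall = 645/1257 = 0.5131
Mean = (0.3685 + 0.9381 + 0.3604 + 0.5131) / 4 = 0.545

0.545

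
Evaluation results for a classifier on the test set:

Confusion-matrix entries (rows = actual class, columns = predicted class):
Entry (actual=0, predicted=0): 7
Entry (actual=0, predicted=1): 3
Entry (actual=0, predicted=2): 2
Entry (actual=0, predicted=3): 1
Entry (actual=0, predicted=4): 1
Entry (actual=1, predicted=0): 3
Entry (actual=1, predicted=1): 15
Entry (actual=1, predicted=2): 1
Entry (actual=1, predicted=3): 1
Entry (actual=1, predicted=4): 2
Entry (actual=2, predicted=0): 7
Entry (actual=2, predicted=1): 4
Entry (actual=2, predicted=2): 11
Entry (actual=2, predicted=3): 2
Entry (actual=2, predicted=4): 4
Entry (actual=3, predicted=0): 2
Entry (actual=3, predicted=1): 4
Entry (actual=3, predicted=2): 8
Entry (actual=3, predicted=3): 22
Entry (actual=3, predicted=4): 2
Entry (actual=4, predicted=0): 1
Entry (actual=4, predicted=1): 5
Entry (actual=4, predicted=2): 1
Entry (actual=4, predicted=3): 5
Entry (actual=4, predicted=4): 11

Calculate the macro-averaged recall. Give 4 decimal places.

0.5264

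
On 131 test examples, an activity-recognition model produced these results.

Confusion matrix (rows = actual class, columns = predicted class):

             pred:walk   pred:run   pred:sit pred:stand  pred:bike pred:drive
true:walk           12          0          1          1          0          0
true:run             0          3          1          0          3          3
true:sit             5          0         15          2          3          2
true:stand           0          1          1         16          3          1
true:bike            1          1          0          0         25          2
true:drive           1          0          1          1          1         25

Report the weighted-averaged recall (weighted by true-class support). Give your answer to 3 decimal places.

0.733

Per-class recall (TP/(TP+FN)):
  walk: TP=12, FN=0+1+1+0+0=2 → 12/14 = 0.8571
  run: TP=3, FN=0+1+0+3+3=7 → 3/10 = 0.3000
  sit: TP=15, FN=5+0+2+3+2=12 → 15/27 = 0.5556
  stand: TP=16, FN=0+1+1+3+1=6 → 16/22 = 0.7273
  bike: TP=25, FN=1+1+0+0+2=4 → 25/29 = 0.8621
  drive: TP=25, FN=1+0+1+1+1=4 → 25/29 = 0.8621
Weighted-recall = Σ (supportᵢ/N)·recallᵢ with N=131: (14/131)·0.8571 + (10/131)·0.3000 + (27/131)·0.5556 + (22/131)·0.7273 + (29/131)·0.8621 + (29/131)·0.8621 = 0.733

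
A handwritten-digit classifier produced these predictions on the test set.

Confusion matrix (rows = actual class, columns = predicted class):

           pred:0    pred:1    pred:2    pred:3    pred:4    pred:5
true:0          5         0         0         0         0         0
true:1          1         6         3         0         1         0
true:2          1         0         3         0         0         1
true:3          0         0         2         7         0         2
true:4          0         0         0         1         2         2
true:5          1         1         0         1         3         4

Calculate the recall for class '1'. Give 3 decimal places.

0.545

One-vs-rest for '1': TP = diagonal; FP = other classes predicted '1'; FN = '1' predicted as other.
recall = TP/(TP+FN).
1: TP=6, FN=1+3+0+1+0=5 → 6/11 = 0.5455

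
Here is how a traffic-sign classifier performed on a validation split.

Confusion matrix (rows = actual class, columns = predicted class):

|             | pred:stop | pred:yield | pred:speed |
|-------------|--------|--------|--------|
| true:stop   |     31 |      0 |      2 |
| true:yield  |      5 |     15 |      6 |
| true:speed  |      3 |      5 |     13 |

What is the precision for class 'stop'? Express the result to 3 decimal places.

One-vs-rest for 'stop': TP = diagonal; FP = other classes predicted 'stop'; FN = 'stop' predicted as other.
precision = TP/(TP+FP).
stop: TP=31, FP=5+3=8 → 31/39 = 0.7949

0.795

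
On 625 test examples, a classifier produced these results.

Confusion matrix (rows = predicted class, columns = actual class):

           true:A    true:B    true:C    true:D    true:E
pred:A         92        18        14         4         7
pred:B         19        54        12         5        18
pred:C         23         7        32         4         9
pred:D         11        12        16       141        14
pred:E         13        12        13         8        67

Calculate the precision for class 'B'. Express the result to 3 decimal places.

Take TP from the diagonal, FP from the rest of the 'B' prediction marginal, FN from the rest of the 'B' actual marginal.
precision = TP/(TP+FP).
B: TP=54, FP=19+12+5+18=54 → 54/108 = 0.5000

0.500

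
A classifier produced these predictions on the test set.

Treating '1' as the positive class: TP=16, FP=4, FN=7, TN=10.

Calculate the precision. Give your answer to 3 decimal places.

0.800

Precision = TP/(TP+FP) = 16/(16+4) = 16/20 = 0.800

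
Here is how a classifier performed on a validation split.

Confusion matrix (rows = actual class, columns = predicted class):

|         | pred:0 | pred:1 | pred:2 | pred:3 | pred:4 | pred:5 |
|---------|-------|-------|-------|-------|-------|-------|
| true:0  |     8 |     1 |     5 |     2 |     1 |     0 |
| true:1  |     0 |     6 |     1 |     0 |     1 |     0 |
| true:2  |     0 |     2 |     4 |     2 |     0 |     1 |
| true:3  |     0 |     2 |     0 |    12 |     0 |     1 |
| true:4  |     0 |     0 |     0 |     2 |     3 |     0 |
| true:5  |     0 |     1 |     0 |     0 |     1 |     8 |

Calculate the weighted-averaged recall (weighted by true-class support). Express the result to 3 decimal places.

0.641

Per-class recall (TP/(TP+FN)):
  0: TP=8, FN=1+5+2+1+0=9 → 8/17 = 0.4706
  1: TP=6, FN=0+1+0+1+0=2 → 6/8 = 0.7500
  2: TP=4, FN=0+2+2+0+1=5 → 4/9 = 0.4444
  3: TP=12, FN=0+2+0+0+1=3 → 12/15 = 0.8000
  4: TP=3, FN=0+0+0+2+0=2 → 3/5 = 0.6000
  5: TP=8, FN=0+1+0+0+1=2 → 8/10 = 0.8000
Weighted-recall = Σ (supportᵢ/N)·recallᵢ with N=64: (17/64)·0.4706 + (8/64)·0.7500 + (9/64)·0.4444 + (15/64)·0.8000 + (5/64)·0.6000 + (10/64)·0.8000 = 0.641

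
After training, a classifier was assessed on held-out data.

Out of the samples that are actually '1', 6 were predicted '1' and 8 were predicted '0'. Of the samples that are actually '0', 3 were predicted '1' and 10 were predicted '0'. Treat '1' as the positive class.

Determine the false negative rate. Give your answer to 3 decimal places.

FNR = FN/(FN+TP) = 8/(8+6) = 0.571

0.571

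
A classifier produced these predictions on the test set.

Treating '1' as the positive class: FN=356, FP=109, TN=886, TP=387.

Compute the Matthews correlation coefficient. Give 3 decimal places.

0.451

MCC = (TP·TN − FP·FN) / √((TP+FP)(TP+FN)(TN+FP)(TN+FN))
Numerator = 387·886 − 109·356 = 304078
Denominator = √(496·743·995·1242) = √455423217120 = 674850.5146
MCC = 304078 / 674850.5146 = 0.451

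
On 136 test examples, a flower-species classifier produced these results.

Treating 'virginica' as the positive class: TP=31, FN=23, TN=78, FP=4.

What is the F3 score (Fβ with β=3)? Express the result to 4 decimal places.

0.5950

Fβ = (1+β²)·TP / ((1+β²)·TP + β²·FN + FP), with β²=9
= 10·31 / (10·31 + 9·23 + 4) = 0.5950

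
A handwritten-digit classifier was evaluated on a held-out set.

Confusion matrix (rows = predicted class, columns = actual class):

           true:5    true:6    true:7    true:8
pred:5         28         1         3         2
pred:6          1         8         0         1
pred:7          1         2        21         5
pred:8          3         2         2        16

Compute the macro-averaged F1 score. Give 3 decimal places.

Per-class F1 score (2·TP/(2·TP+FP+FN)):
  5: TP=28, FP=1+3+2=6, FN=1+1+3=5 → 56/67 = 0.8358
  6: TP=8, FP=1+0+1=2, FN=1+2+2=5 → 16/23 = 0.6957
  7: TP=21, FP=1+2+5=8, FN=3+0+2=5 → 42/55 = 0.7636
  8: TP=16, FP=3+2+2=7, FN=2+1+5=8 → 32/47 = 0.6809
Macro-F1 score = mean = (0.8358 + 0.6957 + 0.7636 + 0.6809) / 4 = 0.744

0.744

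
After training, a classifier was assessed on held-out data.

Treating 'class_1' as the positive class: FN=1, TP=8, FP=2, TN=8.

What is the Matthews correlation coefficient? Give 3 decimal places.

MCC = (TP·TN − FP·FN) / √((TP+FP)(TP+FN)(TN+FP)(TN+FN))
Numerator = 8·8 − 2·1 = 62
Denominator = √(10·9·10·9) = √8100 = 90.0000
MCC = 62 / 90.0000 = 0.689

0.689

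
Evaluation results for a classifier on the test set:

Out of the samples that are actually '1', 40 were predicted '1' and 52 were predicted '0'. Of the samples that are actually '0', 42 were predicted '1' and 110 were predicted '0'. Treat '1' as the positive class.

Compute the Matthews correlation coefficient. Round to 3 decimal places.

MCC = (TP·TN − FP·FN) / √((TP+FP)(TP+FN)(TN+FP)(TN+FN))
Numerator = 40·110 − 42·52 = 2216
Denominator = √(82·92·152·162) = √185763456 = 13629.5068
MCC = 2216 / 13629.5068 = 0.163

0.163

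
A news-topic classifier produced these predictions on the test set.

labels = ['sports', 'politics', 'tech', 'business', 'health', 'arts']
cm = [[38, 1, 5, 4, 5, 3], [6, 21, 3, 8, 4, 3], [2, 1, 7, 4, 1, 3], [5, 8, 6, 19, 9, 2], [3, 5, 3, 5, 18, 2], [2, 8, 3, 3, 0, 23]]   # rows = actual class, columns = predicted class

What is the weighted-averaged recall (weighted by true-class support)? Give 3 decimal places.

0.519

Per-class recall (TP/(TP+FN)):
  sports: TP=38, FN=1+5+4+5+3=18 → 38/56 = 0.6786
  politics: TP=21, FN=6+3+8+4+3=24 → 21/45 = 0.4667
  tech: TP=7, FN=2+1+4+1+3=11 → 7/18 = 0.3889
  business: TP=19, FN=5+8+6+9+2=30 → 19/49 = 0.3878
  health: TP=18, FN=3+5+3+5+2=18 → 18/36 = 0.5000
  arts: TP=23, FN=2+8+3+3+0=16 → 23/39 = 0.5897
Weighted-recall = Σ (supportᵢ/N)·recallᵢ with N=243: (56/243)·0.6786 + (45/243)·0.4667 + (18/243)·0.3889 + (49/243)·0.3878 + (36/243)·0.5000 + (39/243)·0.5897 = 0.519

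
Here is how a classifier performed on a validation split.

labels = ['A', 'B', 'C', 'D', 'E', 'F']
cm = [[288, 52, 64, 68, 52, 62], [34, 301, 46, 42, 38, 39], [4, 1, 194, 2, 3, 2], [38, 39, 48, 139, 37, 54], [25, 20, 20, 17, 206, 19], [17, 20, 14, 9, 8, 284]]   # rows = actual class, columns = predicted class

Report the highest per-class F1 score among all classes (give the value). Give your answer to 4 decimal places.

Per-class F1 score (2·TP/(2·TP+FP+FN)):
  A: TP=288, FP=34+4+38+25+17=118, FN=52+64+68+52+62=298 → 576/992 = 0.58065
  B: TP=301, FP=52+1+39+20+20=132, FN=34+46+42+38+39=199 → 602/933 = 0.64523
  C: TP=194, FP=64+46+48+20+14=192, FN=4+1+2+3+2=12 → 388/592 = 0.65541
  D: TP=139, FP=68+42+2+17+9=138, FN=38+39+48+37+54=216 → 278/632 = 0.43987
  E: TP=206, FP=52+38+3+37+8=138, FN=25+20+20+17+19=101 → 412/651 = 0.63287
  F: TP=284, FP=62+39+2+54+19=176, FN=17+20+14+9+8=68 → 568/812 = 0.69951
Highest is class 'F' with F1 score = 0.6995.

0.6995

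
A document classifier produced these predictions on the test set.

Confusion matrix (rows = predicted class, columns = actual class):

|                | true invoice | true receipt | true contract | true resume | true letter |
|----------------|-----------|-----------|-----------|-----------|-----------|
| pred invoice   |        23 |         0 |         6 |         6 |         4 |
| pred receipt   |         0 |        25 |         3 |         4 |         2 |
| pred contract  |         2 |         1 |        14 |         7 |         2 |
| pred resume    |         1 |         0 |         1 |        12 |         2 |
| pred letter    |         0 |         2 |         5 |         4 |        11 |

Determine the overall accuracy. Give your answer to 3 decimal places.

0.620

Accuracy = trace / total = (23+25+14+12+11=85) / 137 = 85/137 = 0.620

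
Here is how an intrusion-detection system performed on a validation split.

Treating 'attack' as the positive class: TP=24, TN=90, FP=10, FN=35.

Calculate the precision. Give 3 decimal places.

0.706

Precision = TP/(TP+FP) = 24/(24+10) = 24/34 = 0.706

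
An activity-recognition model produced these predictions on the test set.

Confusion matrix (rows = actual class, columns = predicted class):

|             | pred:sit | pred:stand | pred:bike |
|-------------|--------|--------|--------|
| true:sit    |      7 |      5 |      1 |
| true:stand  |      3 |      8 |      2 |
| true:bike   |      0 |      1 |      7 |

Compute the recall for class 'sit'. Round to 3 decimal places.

recall = TP/(TP+FN).
sit: TP=7, FN=5+1=6 → 7/13 = 0.5385

0.538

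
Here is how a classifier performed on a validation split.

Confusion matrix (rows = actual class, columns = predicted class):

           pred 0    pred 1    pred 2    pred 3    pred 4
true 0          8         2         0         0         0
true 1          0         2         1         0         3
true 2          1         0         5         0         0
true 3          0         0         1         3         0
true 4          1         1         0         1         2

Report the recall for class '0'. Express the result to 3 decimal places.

0.800

Treat '0' as positive and all other classes as negative.
recall = TP/(TP+FN).
0: TP=8, FN=2+0+0+0=2 → 8/10 = 0.8000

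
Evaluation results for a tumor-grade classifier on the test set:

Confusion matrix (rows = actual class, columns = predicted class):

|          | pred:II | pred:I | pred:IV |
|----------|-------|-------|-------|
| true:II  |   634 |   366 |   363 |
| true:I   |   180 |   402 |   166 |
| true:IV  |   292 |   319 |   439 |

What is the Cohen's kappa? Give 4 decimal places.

Observed agreement pₒ = trace/N = 1475/3161 = 0.46662
Expected agreement pₑ = Σ (rowᵢ·colᵢ)/N² = (1363·1106 + 748·1087 + 1050·968)/3161² = 0.33397
κ = (pₒ − pₑ)/(1 − pₑ) = (0.46662 − 0.33397)/(1 − 0.33397) = 0.1992

0.1992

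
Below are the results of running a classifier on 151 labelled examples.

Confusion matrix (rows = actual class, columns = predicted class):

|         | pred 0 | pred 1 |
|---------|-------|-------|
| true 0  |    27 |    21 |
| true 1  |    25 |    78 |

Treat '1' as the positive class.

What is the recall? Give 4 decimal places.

0.7573

Recall = TP/(TP+FN) = 78/(78+25) = 78/103 = 0.7573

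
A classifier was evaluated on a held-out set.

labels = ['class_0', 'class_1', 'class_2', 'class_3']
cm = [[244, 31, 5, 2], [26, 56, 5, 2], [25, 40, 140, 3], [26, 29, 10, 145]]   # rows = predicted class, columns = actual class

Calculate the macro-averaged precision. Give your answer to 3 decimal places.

0.715

Per-class precision (TP/(TP+FP)):
  class_0: TP=244, FP=31+5+2=38 → 244/282 = 0.8652
  class_1: TP=56, FP=26+5+2=33 → 56/89 = 0.6292
  class_2: TP=140, FP=25+40+3=68 → 140/208 = 0.6731
  class_3: TP=145, FP=26+29+10=65 → 145/210 = 0.6905
Macro-precision = mean = (0.8652 + 0.6292 + 0.6731 + 0.6905) / 4 = 0.715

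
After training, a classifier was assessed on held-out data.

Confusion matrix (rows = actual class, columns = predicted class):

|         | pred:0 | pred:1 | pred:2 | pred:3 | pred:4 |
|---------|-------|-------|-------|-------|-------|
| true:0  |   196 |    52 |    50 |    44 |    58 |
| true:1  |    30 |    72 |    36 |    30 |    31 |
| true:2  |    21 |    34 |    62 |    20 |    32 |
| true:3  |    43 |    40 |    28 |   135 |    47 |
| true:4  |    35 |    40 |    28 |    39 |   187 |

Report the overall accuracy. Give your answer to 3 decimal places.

Accuracy = trace / total = (196+72+62+135+187=652) / 1390 = 652/1390 = 0.469

0.469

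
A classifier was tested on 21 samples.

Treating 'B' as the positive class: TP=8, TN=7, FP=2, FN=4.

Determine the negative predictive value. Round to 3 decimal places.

NPV = TN/(TN+FN) = 7/(7+4) = 0.636

0.636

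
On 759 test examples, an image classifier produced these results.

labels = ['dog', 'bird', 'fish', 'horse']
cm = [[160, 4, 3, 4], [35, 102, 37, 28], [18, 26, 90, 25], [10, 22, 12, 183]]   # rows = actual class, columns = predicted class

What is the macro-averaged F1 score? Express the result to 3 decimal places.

0.692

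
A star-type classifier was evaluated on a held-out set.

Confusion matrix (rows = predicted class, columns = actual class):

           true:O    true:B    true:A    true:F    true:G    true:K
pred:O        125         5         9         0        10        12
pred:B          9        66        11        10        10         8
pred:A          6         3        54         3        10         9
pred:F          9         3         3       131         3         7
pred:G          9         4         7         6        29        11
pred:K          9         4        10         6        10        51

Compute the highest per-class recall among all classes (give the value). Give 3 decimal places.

Per-class recall (TP/(TP+FN)):
  O: TP=125, FN=9+6+9+9+9=42 → 125/167 = 0.7485
  B: TP=66, FN=5+3+3+4+4=19 → 66/85 = 0.7765
  A: TP=54, FN=9+11+3+7+10=40 → 54/94 = 0.5745
  F: TP=131, FN=0+10+3+6+6=25 → 131/156 = 0.8397
  G: TP=29, FN=10+10+10+3+10=43 → 29/72 = 0.4028
  K: TP=51, FN=12+8+9+7+11=47 → 51/98 = 0.5204
Highest is class 'F' with recall = 0.840.

0.840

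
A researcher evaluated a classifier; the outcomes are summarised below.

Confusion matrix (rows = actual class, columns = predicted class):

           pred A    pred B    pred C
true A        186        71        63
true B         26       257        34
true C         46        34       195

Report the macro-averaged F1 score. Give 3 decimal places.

Per-class F1 score (2·TP/(2·TP+FP+FN)):
  A: TP=186, FP=26+46=72, FN=71+63=134 → 372/578 = 0.6436
  B: TP=257, FP=71+34=105, FN=26+34=60 → 514/679 = 0.7570
  C: TP=195, FP=63+34=97, FN=46+34=80 → 390/567 = 0.6878
Macro-F1 score = mean = (0.6436 + 0.7570 + 0.6878) / 3 = 0.696

0.696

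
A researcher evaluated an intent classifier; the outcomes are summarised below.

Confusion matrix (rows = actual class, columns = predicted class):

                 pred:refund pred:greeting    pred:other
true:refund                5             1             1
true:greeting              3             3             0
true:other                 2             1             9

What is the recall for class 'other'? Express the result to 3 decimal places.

0.750

recall = TP/(TP+FN).
other: TP=9, FN=2+1=3 → 9/12 = 0.7500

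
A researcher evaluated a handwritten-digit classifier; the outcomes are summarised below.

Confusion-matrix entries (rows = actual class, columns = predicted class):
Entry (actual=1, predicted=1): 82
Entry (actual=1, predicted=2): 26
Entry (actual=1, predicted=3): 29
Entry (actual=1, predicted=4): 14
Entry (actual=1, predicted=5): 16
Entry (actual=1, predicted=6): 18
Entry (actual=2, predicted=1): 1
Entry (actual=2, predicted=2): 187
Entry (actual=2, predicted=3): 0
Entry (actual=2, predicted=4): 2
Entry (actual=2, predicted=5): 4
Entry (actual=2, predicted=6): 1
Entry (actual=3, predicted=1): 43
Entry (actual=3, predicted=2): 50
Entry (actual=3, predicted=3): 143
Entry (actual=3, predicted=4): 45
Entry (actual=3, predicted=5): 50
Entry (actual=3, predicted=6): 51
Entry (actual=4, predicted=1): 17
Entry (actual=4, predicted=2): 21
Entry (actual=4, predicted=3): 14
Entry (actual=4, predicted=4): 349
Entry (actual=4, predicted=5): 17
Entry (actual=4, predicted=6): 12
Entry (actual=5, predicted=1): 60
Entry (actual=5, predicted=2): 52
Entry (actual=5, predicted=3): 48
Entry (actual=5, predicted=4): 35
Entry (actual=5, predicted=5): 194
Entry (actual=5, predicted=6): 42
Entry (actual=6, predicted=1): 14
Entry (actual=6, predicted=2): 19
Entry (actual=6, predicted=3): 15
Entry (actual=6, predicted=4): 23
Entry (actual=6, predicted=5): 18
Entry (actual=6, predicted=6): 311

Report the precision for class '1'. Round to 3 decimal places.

0.378

One-vs-rest for '1': TP = diagonal; FP = other classes predicted '1'; FN = '1' predicted as other.
precision = TP/(TP+FP).
1: TP=82, FP=1+43+17+60+14=135 → 82/217 = 0.3779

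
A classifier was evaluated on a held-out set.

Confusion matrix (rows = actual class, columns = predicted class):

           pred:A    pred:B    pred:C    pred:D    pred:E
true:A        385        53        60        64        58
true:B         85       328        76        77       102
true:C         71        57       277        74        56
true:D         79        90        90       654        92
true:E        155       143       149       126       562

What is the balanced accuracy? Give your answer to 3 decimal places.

0.555

Balanced accuracy = mean of per-class recall.
  A: recall = 385/620 = 0.6210
  B: recall = 328/668 = 0.4910
  C: recall = 277/535 = 0.5178
  D: recall = 654/1005 = 0.6507
  E: recall = 562/1135 = 0.4952
Mean = (0.6210 + 0.4910 + 0.5178 + 0.6507 + 0.4952) / 5 = 0.555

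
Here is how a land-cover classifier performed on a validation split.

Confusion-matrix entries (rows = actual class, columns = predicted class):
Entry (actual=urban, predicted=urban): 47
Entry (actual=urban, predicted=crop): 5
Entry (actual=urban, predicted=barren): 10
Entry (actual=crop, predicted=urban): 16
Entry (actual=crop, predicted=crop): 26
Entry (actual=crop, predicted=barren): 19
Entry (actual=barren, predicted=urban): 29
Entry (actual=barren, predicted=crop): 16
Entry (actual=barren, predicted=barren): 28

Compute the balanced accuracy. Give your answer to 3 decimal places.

0.523

Balanced accuracy = mean of per-class recall.
  urban: recall = 47/62 = 0.7581
  crop: recall = 26/61 = 0.4262
  barren: recall = 28/73 = 0.3836
Mean = (0.7581 + 0.4262 + 0.3836) / 3 = 0.523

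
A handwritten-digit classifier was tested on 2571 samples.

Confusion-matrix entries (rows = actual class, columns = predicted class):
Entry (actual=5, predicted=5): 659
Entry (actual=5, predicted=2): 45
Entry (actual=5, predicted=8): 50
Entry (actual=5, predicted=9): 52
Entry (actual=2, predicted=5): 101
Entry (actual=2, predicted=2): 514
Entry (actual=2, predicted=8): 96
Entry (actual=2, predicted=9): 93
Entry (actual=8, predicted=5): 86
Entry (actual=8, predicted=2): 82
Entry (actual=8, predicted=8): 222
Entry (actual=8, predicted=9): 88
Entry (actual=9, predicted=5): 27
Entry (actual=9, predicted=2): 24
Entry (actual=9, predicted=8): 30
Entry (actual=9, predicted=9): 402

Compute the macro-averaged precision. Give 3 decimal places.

0.680

Per-class precision (TP/(TP+FP)):
  5: TP=659, FP=101+86+27=214 → 659/873 = 0.7549
  2: TP=514, FP=45+82+24=151 → 514/665 = 0.7729
  8: TP=222, FP=50+96+30=176 → 222/398 = 0.5578
  9: TP=402, FP=52+93+88=233 → 402/635 = 0.6331
Macro-precision = mean = (0.7549 + 0.7729 + 0.5578 + 0.6331) / 4 = 0.680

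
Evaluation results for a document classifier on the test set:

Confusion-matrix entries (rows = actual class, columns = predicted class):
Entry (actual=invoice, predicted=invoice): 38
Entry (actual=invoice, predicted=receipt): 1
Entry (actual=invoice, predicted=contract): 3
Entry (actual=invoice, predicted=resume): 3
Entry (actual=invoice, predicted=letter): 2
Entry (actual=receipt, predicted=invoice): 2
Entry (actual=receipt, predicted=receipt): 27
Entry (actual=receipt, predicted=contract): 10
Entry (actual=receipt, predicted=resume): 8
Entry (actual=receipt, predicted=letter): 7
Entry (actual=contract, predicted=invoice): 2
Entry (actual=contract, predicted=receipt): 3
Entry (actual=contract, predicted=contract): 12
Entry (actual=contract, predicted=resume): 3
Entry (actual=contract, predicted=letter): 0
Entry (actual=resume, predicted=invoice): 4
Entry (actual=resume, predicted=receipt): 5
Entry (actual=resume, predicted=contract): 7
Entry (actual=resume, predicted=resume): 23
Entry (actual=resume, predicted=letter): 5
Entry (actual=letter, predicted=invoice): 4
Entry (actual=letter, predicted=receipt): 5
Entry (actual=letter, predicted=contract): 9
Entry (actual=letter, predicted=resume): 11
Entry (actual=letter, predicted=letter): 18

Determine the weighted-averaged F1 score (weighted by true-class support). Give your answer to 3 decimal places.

0.560

Per-class F1 score (2·TP/(2·TP+FP+FN)):
  invoice: TP=38, FP=2+2+4+4=12, FN=1+3+3+2=9 → 76/97 = 0.7835
  receipt: TP=27, FP=1+3+5+5=14, FN=2+10+8+7=27 → 54/95 = 0.5684
  contract: TP=12, FP=3+10+7+9=29, FN=2+3+3+0=8 → 24/61 = 0.3934
  resume: TP=23, FP=3+8+3+11=25, FN=4+5+7+5=21 → 46/92 = 0.5000
  letter: TP=18, FP=2+7+0+5=14, FN=4+5+9+11=29 → 36/79 = 0.4557
Weighted-F1 score = Σ (supportᵢ/N)·F1 scoreᵢ with N=212: (47/212)·0.7835 + (54/212)·0.5684 + (20/212)·0.3934 + (44/212)·0.5000 + (47/212)·0.4557 = 0.560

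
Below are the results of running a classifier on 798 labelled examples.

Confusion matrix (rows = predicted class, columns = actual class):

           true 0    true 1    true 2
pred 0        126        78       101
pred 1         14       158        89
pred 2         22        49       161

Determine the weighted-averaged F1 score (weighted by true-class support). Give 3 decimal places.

0.559

Per-class F1 score (2·TP/(2·TP+FP+FN)):
  0: TP=126, FP=78+101=179, FN=14+22=36 → 252/467 = 0.5396
  1: TP=158, FP=14+89=103, FN=78+49=127 → 316/546 = 0.5788
  2: TP=161, FP=22+49=71, FN=101+89=190 → 322/583 = 0.5523
Weighted-F1 score = Σ (supportᵢ/N)·F1 scoreᵢ with N=798: (162/798)·0.5396 + (285/798)·0.5788 + (351/798)·0.5523 = 0.559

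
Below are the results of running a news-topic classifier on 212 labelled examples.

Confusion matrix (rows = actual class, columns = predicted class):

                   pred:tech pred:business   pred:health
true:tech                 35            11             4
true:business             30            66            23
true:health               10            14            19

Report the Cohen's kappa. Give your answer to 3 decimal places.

0.313

Observed agreement pₒ = trace/N = 120/212 = 0.5660
Expected agreement pₑ = Σ (rowᵢ·colᵢ)/N² = (50·75 + 119·91 + 43·46)/212² = 0.3684
κ = (pₒ − pₑ)/(1 − pₑ) = (0.5660 − 0.3684)/(1 − 0.3684) = 0.313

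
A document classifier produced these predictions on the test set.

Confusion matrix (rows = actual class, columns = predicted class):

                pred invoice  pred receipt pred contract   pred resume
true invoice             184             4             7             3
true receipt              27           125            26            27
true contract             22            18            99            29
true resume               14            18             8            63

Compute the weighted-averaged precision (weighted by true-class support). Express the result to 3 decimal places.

Per-class precision (TP/(TP+FP)):
  invoice: TP=184, FP=27+22+14=63 → 184/247 = 0.7449
  receipt: TP=125, FP=4+18+18=40 → 125/165 = 0.7576
  contract: TP=99, FP=7+26+8=41 → 99/140 = 0.7071
  resume: TP=63, FP=3+27+29=59 → 63/122 = 0.5164
Weighted-precision = Σ (supportᵢ/N)·precisionᵢ with N=674: (198/674)·0.7449 + (205/674)·0.7576 + (168/674)·0.7071 + (103/674)·0.5164 = 0.704

0.704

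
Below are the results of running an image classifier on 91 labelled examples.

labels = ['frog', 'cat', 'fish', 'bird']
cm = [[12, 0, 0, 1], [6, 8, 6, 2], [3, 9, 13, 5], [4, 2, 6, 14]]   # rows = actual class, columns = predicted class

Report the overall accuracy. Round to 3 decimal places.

0.516

Accuracy = trace / total = (12+8+13+14=47) / 91 = 47/91 = 0.516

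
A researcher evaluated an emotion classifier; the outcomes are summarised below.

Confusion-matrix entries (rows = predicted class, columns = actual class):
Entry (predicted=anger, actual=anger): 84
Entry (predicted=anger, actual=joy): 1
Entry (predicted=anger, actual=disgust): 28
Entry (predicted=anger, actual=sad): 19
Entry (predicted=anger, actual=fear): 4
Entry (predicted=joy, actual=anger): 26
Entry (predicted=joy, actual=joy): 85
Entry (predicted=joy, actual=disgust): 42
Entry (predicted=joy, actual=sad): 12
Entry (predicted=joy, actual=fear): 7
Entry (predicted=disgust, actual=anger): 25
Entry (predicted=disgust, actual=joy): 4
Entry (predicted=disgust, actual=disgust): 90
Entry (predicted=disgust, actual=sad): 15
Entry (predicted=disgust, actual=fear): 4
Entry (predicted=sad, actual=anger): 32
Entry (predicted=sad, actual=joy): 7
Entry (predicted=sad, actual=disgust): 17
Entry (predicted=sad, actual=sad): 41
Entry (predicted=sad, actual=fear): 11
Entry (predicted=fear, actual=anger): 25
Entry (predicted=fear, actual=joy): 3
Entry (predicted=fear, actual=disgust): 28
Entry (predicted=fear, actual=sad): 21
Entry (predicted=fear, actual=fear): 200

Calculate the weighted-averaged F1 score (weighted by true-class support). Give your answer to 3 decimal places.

Per-class F1 score (2·TP/(2·TP+FP+FN)):
  anger: TP=84, FP=1+28+19+4=52, FN=26+25+32+25=108 → 168/328 = 0.5122
  joy: TP=85, FP=26+42+12+7=87, FN=1+4+7+3=15 → 170/272 = 0.6250
  disgust: TP=90, FP=25+4+15+4=48, FN=28+42+17+28=115 → 180/343 = 0.5248
  sad: TP=41, FP=32+7+17+11=67, FN=19+12+15+21=67 → 82/216 = 0.3796
  fear: TP=200, FP=25+3+28+21=77, FN=4+7+4+11=26 → 400/503 = 0.7952
Weighted-F1 score = Σ (supportᵢ/N)·F1 scoreᵢ with N=831: (192/831)·0.5122 + (100/831)·0.6250 + (205/831)·0.5248 + (108/831)·0.3796 + (226/831)·0.7952 = 0.589

0.589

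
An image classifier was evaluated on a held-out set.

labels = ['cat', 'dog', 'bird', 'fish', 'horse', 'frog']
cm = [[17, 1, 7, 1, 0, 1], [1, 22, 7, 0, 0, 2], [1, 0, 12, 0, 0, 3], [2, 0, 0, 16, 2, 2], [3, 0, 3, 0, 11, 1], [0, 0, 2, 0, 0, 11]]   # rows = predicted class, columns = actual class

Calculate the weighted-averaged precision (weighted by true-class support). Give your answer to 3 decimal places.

0.714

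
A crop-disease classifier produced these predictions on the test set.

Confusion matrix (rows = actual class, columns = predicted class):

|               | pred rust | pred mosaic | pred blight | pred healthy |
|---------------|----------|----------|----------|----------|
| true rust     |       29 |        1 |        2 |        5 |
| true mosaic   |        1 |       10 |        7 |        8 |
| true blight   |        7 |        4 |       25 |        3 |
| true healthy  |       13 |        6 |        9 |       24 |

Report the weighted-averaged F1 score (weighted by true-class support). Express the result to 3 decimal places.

0.563

Per-class F1 score (2·TP/(2·TP+FP+FN)):
  rust: TP=29, FP=1+7+13=21, FN=1+2+5=8 → 58/87 = 0.6667
  mosaic: TP=10, FP=1+4+6=11, FN=1+7+8=16 → 20/47 = 0.4255
  blight: TP=25, FP=2+7+9=18, FN=7+4+3=14 → 50/82 = 0.6098
  healthy: TP=24, FP=5+8+3=16, FN=13+6+9=28 → 48/92 = 0.5217
Weighted-F1 score = Σ (supportᵢ/N)·F1 scoreᵢ with N=154: (37/154)·0.6667 + (26/154)·0.4255 + (39/154)·0.6098 + (52/154)·0.5217 = 0.563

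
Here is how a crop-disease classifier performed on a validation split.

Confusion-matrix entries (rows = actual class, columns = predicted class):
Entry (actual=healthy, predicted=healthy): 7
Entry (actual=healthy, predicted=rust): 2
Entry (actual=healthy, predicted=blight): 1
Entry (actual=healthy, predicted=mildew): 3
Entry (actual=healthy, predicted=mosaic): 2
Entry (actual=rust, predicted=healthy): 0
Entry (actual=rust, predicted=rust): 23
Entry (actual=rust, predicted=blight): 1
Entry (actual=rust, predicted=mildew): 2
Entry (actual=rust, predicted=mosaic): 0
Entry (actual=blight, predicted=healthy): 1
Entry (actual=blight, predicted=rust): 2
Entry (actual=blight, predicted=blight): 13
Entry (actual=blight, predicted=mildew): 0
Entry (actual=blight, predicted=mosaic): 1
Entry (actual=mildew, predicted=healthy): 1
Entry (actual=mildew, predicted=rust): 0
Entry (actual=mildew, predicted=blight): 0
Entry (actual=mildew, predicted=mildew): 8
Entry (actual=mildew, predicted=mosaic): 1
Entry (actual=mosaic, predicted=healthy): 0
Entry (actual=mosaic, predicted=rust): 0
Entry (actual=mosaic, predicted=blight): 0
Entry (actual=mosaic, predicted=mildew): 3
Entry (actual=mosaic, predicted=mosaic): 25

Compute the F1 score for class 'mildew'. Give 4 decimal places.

One-vs-rest for 'mildew': TP = diagonal; FP = other classes predicted 'mildew'; FN = 'mildew' predicted as other.
F1 score = 2·TP/(2·TP+FP+FN).
mildew: TP=8, FP=3+2+0+3=8, FN=1+0+0+1=2 → 16/26 = 0.61538

0.6154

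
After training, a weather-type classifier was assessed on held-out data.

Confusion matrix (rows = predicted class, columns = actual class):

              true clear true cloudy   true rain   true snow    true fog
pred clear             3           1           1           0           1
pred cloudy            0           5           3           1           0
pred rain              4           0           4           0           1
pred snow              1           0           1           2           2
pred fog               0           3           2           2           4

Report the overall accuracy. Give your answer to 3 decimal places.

Accuracy = trace / total = (3+5+4+2+4=18) / 41 = 18/41 = 0.439

0.439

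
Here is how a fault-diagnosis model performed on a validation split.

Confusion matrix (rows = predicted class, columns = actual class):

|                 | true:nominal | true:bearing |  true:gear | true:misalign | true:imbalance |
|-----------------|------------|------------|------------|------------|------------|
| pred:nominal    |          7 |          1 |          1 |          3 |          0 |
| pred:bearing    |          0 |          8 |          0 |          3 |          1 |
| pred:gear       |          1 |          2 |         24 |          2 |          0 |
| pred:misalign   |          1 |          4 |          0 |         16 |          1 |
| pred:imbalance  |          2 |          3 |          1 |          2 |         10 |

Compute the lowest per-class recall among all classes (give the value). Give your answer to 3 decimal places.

Per-class recall (TP/(TP+FN)):
  nominal: TP=7, FN=0+1+1+2=4 → 7/11 = 0.6364
  bearing: TP=8, FN=1+2+4+3=10 → 8/18 = 0.4444
  gear: TP=24, FN=1+0+0+1=2 → 24/26 = 0.9231
  misalign: TP=16, FN=3+3+2+2=10 → 16/26 = 0.6154
  imbalance: TP=10, FN=0+1+0+1=2 → 10/12 = 0.8333
Lowest is class 'bearing' with recall = 0.444.

0.444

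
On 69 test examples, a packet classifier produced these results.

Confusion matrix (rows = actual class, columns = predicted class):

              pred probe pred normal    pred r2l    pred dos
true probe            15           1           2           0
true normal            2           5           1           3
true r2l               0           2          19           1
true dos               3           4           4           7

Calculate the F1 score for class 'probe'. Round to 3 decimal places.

Treat 'probe' as positive and all other classes as negative.
F1 score = 2·TP/(2·TP+FP+FN).
probe: TP=15, FP=2+0+3=5, FN=1+2+0=3 → 30/38 = 0.7895

0.789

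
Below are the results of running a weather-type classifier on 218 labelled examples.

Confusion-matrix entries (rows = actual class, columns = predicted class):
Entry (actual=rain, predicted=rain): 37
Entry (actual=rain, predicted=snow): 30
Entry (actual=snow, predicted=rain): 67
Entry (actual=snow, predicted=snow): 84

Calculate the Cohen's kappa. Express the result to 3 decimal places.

0.094

Observed agreement pₒ = trace/N = 121/218 = 0.5550
Expected agreement pₑ = Σ (rowᵢ·colᵢ)/N² = (67·104 + 151·114)/218² = 0.5088
κ = (pₒ − pₑ)/(1 − pₑ) = (0.5550 − 0.5088)/(1 − 0.5088) = 0.094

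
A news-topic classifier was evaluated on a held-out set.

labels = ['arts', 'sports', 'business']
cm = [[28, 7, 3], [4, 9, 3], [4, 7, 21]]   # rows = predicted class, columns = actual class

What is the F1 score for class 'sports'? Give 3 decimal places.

0.462

One-vs-rest for 'sports': TP = diagonal; FP = other classes predicted 'sports'; FN = 'sports' predicted as other.
F1 score = 2·TP/(2·TP+FP+FN).
sports: TP=9, FP=4+3=7, FN=7+7=14 → 18/39 = 0.4615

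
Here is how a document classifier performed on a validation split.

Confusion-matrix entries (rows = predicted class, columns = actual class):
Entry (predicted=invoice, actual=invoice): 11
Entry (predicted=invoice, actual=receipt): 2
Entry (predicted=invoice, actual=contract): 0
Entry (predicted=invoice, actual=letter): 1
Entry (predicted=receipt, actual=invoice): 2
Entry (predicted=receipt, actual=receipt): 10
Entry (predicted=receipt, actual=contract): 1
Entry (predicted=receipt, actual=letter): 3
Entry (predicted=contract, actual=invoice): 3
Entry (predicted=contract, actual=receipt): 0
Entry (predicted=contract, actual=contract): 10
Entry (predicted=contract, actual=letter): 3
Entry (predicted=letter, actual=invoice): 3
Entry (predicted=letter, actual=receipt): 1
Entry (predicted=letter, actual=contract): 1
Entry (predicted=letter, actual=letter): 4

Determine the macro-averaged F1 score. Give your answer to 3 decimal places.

Per-class F1 score (2·TP/(2·TP+FP+FN)):
  invoice: TP=11, FP=2+0+1=3, FN=2+3+3=8 → 22/33 = 0.6667
  receipt: TP=10, FP=2+1+3=6, FN=2+0+1=3 → 20/29 = 0.6897
  contract: TP=10, FP=3+0+3=6, FN=0+1+1=2 → 20/28 = 0.7143
  letter: TP=4, FP=3+1+1=5, FN=1+3+3=7 → 8/20 = 0.4000
Macro-F1 score = mean = (0.6667 + 0.6897 + 0.7143 + 0.4000) / 4 = 0.618

0.618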